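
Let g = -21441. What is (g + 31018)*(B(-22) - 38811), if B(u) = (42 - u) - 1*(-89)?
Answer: -370227666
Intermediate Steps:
B(u) = 131 - u (B(u) = (42 - u) + 89 = 131 - u)
(g + 31018)*(B(-22) - 38811) = (-21441 + 31018)*((131 - 1*(-22)) - 38811) = 9577*((131 + 22) - 38811) = 9577*(153 - 38811) = 9577*(-38658) = -370227666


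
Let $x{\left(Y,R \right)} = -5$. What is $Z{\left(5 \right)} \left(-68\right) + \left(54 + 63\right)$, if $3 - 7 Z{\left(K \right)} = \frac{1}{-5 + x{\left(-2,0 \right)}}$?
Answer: $\frac{3041}{35} \approx 86.886$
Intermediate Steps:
$Z{\left(K \right)} = \frac{31}{70}$ ($Z{\left(K \right)} = \frac{3}{7} - \frac{1}{7 \left(-5 - 5\right)} = \frac{3}{7} - \frac{1}{7 \left(-10\right)} = \frac{3}{7} - - \frac{1}{70} = \frac{3}{7} + \frac{1}{70} = \frac{31}{70}$)
$Z{\left(5 \right)} \left(-68\right) + \left(54 + 63\right) = \frac{31}{70} \left(-68\right) + \left(54 + 63\right) = - \frac{1054}{35} + 117 = \frac{3041}{35}$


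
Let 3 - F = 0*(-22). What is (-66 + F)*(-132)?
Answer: 8316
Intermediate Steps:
F = 3 (F = 3 - 0*(-22) = 3 - 1*0 = 3 + 0 = 3)
(-66 + F)*(-132) = (-66 + 3)*(-132) = -63*(-132) = 8316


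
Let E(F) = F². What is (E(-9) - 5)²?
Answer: 5776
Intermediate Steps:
(E(-9) - 5)² = ((-9)² - 5)² = (81 - 5)² = 76² = 5776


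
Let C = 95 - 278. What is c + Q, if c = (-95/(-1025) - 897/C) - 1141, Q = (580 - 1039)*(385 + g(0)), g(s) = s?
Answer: -2224026826/12505 ≈ -1.7785e+5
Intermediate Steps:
C = -183
Q = -176715 (Q = (580 - 1039)*(385 + 0) = -459*385 = -176715)
c = -14205751/12505 (c = (-95/(-1025) - 897/(-183)) - 1141 = (-95*(-1/1025) - 897*(-1/183)) - 1141 = (19/205 + 299/61) - 1141 = 62454/12505 - 1141 = -14205751/12505 ≈ -1136.0)
c + Q = -14205751/12505 - 176715 = -2224026826/12505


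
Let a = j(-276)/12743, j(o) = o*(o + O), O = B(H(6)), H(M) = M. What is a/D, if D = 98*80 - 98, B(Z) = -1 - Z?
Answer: 39054/49328153 ≈ 0.00079172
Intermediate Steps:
O = -7 (O = -1 - 1*6 = -1 - 6 = -7)
j(o) = o*(-7 + o) (j(o) = o*(o - 7) = o*(-7 + o))
D = 7742 (D = 7840 - 98 = 7742)
a = 78108/12743 (a = -276*(-7 - 276)/12743 = -276*(-283)*(1/12743) = 78108*(1/12743) = 78108/12743 ≈ 6.1295)
a/D = (78108/12743)/7742 = (78108/12743)*(1/7742) = 39054/49328153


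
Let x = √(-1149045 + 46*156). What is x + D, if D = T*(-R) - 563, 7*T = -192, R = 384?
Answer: 69787/7 + I*√1141869 ≈ 9969.6 + 1068.6*I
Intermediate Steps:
T = -192/7 (T = (⅐)*(-192) = -192/7 ≈ -27.429)
x = I*√1141869 (x = √(-1149045 + 7176) = √(-1141869) = I*√1141869 ≈ 1068.6*I)
D = 69787/7 (D = -(-192)*384/7 - 563 = -192/7*(-384) - 563 = 73728/7 - 563 = 69787/7 ≈ 9969.6)
x + D = I*√1141869 + 69787/7 = 69787/7 + I*√1141869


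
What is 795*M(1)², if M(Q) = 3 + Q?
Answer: 12720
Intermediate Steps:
795*M(1)² = 795*(3 + 1)² = 795*4² = 795*16 = 12720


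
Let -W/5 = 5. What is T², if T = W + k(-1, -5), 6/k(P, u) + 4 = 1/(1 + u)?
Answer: 201601/289 ≈ 697.58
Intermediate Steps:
W = -25 (W = -5*5 = -25)
k(P, u) = 6/(-4 + 1/(1 + u))
T = -449/17 (T = -25 + 6*(-1 - 1*(-5))/(3 + 4*(-5)) = -25 + 6*(-1 + 5)/(3 - 20) = -25 + 6*4/(-17) = -25 + 6*(-1/17)*4 = -25 - 24/17 = -449/17 ≈ -26.412)
T² = (-449/17)² = 201601/289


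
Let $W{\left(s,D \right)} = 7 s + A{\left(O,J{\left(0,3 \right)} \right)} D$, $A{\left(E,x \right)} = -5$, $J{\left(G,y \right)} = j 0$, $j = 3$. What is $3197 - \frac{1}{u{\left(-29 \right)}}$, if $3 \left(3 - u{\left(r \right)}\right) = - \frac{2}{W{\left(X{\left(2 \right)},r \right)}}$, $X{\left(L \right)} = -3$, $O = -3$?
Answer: $\frac{1786937}{559} \approx 3196.7$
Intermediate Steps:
$J{\left(G,y \right)} = 0$ ($J{\left(G,y \right)} = 3 \cdot 0 = 0$)
$W{\left(s,D \right)} = - 5 D + 7 s$ ($W{\left(s,D \right)} = 7 s - 5 D = - 5 D + 7 s$)
$u{\left(r \right)} = 3 + \frac{2}{3 \left(-21 - 5 r\right)}$ ($u{\left(r \right)} = 3 - \frac{\left(-2\right) \frac{1}{- 5 r + 7 \left(-3\right)}}{3} = 3 - \frac{\left(-2\right) \frac{1}{- 5 r - 21}}{3} = 3 - \frac{\left(-2\right) \frac{1}{-21 - 5 r}}{3} = 3 + \frac{2}{3 \left(-21 - 5 r\right)}$)
$3197 - \frac{1}{u{\left(-29 \right)}} = 3197 - \frac{1}{\frac{1}{3} \frac{1}{21 + 5 \left(-29\right)} \left(187 + 45 \left(-29\right)\right)} = 3197 - \frac{1}{\frac{1}{3} \frac{1}{21 - 145} \left(187 - 1305\right)} = 3197 - \frac{1}{\frac{1}{3} \frac{1}{-124} \left(-1118\right)} = 3197 - \frac{1}{\frac{1}{3} \left(- \frac{1}{124}\right) \left(-1118\right)} = 3197 - \frac{1}{\frac{559}{186}} = 3197 - \frac{186}{559} = \frac{1786937}{559}$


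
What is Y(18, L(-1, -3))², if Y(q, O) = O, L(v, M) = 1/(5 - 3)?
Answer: ¼ ≈ 0.25000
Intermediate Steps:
L(v, M) = ½ (L(v, M) = 1/2 = ½)
Y(18, L(-1, -3))² = (½)² = ¼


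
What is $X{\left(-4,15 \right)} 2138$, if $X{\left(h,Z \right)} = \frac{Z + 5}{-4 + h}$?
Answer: $-5345$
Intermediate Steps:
$X{\left(h,Z \right)} = \frac{5 + Z}{-4 + h}$
$X{\left(-4,15 \right)} 2138 = \frac{5 + 15}{-4 - 4} \cdot 2138 = \frac{1}{-8} \cdot 20 \cdot 2138 = \left(- \frac{1}{8}\right) 20 \cdot 2138 = \left(- \frac{5}{2}\right) 2138 = -5345$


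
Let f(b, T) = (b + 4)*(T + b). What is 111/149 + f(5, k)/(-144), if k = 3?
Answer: 73/298 ≈ 0.24497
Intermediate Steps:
f(b, T) = (4 + b)*(T + b)
111/149 + f(5, k)/(-144) = 111/149 + (5**2 + 4*3 + 4*5 + 3*5)/(-144) = 111*(1/149) + (25 + 12 + 20 + 15)*(-1/144) = 111/149 + 72*(-1/144) = 111/149 - 1/2 = 73/298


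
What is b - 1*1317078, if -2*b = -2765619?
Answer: 131463/2 ≈ 65732.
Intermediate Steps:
b = 2765619/2 (b = -1/2*(-2765619) = 2765619/2 ≈ 1.3828e+6)
b - 1*1317078 = 2765619/2 - 1*1317078 = 2765619/2 - 1317078 = 131463/2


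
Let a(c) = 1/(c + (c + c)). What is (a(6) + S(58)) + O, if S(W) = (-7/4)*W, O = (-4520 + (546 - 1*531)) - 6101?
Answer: -96367/9 ≈ -10707.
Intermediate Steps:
O = -10606 (O = (-4520 + (546 - 531)) - 6101 = (-4520 + 15) - 6101 = -4505 - 6101 = -10606)
S(W) = -7*W/4 (S(W) = (-7*¼)*W = -7*W/4)
a(c) = 1/(3*c) (a(c) = 1/(c + 2*c) = 1/(3*c))
(a(6) + S(58)) + O = ((⅓)/6 - 7/4*58) - 10606 = ((⅓)*(⅙) - 203/2) - 10606 = (1/18 - 203/2) - 10606 = -913/9 - 10606 = -96367/9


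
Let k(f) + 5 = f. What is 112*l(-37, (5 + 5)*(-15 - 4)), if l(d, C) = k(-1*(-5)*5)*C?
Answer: -425600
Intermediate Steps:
k(f) = -5 + f
l(d, C) = 20*C (l(d, C) = (-5 - 1*(-5)*5)*C = (-5 + 5*5)*C = (-5 + 25)*C = 20*C)
112*l(-37, (5 + 5)*(-15 - 4)) = 112*(20*((5 + 5)*(-15 - 4))) = 112*(20*(10*(-19))) = 112*(20*(-190)) = 112*(-3800) = -425600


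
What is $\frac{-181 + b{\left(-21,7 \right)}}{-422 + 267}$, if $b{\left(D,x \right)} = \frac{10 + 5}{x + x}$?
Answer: $\frac{2519}{2170} \approx 1.1608$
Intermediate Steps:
$b{\left(D,x \right)} = \frac{15}{2 x}$
$\frac{-181 + b{\left(-21,7 \right)}}{-422 + 267} = \frac{-181 + \frac{15}{2 \cdot 7}}{-422 + 267} = \frac{-181 + \frac{15}{2} \cdot \frac{1}{7}}{-155} = \left(-181 + \frac{15}{14}\right) \left(- \frac{1}{155}\right) = \left(- \frac{2519}{14}\right) \left(- \frac{1}{155}\right) = \frac{2519}{2170}$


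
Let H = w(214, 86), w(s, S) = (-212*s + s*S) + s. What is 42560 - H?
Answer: 69310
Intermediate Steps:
w(s, S) = -211*s + S*s (w(s, S) = (-212*s + S*s) + s = -211*s + S*s)
H = -26750 (H = 214*(-211 + 86) = 214*(-125) = -26750)
42560 - H = 42560 - 1*(-26750) = 42560 + 26750 = 69310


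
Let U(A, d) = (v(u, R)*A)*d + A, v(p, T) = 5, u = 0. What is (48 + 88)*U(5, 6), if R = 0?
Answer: 21080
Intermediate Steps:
U(A, d) = A + 5*A*d (U(A, d) = (5*A)*d + A = 5*A*d + A = A + 5*A*d)
(48 + 88)*U(5, 6) = (48 + 88)*(5*(1 + 5*6)) = 136*(5*(1 + 30)) = 136*(5*31) = 136*155 = 21080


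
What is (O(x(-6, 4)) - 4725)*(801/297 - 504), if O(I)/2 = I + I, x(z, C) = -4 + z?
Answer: 78827395/33 ≈ 2.3887e+6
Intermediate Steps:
O(I) = 4*I (O(I) = 2*(I + I) = 2*(2*I) = 4*I)
(O(x(-6, 4)) - 4725)*(801/297 - 504) = (4*(-4 - 6) - 4725)*(801/297 - 504) = (4*(-10) - 4725)*(801*(1/297) - 504) = (-40 - 4725)*(89/33 - 504) = -4765*(-16543/33) = 78827395/33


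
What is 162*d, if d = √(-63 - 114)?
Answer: 162*I*√177 ≈ 2155.3*I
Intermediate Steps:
d = I*√177 (d = √(-177) = I*√177 ≈ 13.304*I)
162*d = 162*(I*√177) = 162*I*√177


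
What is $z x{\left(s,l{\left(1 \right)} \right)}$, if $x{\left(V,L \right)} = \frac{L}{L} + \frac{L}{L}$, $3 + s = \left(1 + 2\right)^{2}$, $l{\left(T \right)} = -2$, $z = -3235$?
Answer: $-6470$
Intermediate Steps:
$s = 6$ ($s = -3 + \left(1 + 2\right)^{2} = -3 + 3^{2} = -3 + 9 = 6$)
$x{\left(V,L \right)} = 2$ ($x{\left(V,L \right)} = 1 + 1 = 2$)
$z x{\left(s,l{\left(1 \right)} \right)} = \left(-3235\right) 2 = -6470$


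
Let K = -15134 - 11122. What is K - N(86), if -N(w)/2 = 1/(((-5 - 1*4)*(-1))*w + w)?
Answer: -11290079/430 ≈ -26256.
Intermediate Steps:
K = -26256
N(w) = -1/(5*w) (N(w) = -2/(((-5 - 1*4)*(-1))*w + w) = -2/(((-5 - 4)*(-1))*w + w) = -2/((-9*(-1))*w + w) = -2/(9*w + w) = -2*1/(10*w) = -1/(5*w))
K - N(86) = -26256 - (-1)/(5*86) = -26256 - 1*(-1/430) = -26256 + 1/430 = -11290079/430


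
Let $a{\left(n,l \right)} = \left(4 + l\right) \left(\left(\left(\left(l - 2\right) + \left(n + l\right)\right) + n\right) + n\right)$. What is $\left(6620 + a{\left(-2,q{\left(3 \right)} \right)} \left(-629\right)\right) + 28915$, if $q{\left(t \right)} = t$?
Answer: $44341$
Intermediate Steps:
$a{\left(n,l \right)} = \left(4 + l\right) \left(-2 + 2 l + 3 n\right)$ ($a{\left(n,l \right)} = \left(4 + l\right) \left(\left(\left(\left(-2 + l\right) + \left(l + n\right)\right) + n\right) + n\right) = \left(4 + l\right) \left(\left(\left(-2 + n + 2 l\right) + n\right) + n\right) = \left(4 + l\right) \left(\left(-2 + 2 l + 2 n\right) + n\right) = \left(4 + l\right) \left(-2 + 2 l + 3 n\right)$)
$\left(6620 + a{\left(-2,q{\left(3 \right)} \right)} \left(-629\right)\right) + 28915 = \left(6620 + \left(-8 + 2 \cdot 3^{2} + 6 \cdot 3 + 12 \left(-2\right) + 3 \cdot 3 \left(-2\right)\right) \left(-629\right)\right) + 28915 = \left(6620 + \left(-8 + 2 \cdot 9 + 18 - 24 - 18\right) \left(-629\right)\right) + 28915 = \left(6620 + \left(-8 + 18 + 18 - 24 - 18\right) \left(-629\right)\right) + 28915 = \left(6620 - -8806\right) + 28915 = \left(6620 + 8806\right) + 28915 = 15426 + 28915 = 44341$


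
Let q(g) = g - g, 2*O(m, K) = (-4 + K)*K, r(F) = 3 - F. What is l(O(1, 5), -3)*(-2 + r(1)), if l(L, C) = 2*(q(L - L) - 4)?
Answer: 0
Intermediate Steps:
O(m, K) = K*(-4 + K)/2 (O(m, K) = ((-4 + K)*K)/2 = (K*(-4 + K))/2 = K*(-4 + K)/2)
q(g) = 0
l(L, C) = -8 (l(L, C) = 2*(0 - 4) = 2*(-4) = -8)
l(O(1, 5), -3)*(-2 + r(1)) = -8*(-2 + (3 - 1*1)) = -8*(-2 + (3 - 1)) = -8*(-2 + 2) = -8*0 = 0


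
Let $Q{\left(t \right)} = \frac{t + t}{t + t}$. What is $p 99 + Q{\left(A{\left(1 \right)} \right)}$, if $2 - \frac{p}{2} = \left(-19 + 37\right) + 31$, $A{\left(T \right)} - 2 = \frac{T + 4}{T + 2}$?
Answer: $-9305$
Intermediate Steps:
$A{\left(T \right)} = 2 + \frac{4 + T}{2 + T}$ ($A{\left(T \right)} = 2 + \frac{T + 4}{T + 2} = 2 + \frac{4 + T}{2 + T}$)
$p = -94$ ($p = 4 - 2 \left(\left(-19 + 37\right) + 31\right) = 4 - 2 \left(18 + 31\right) = 4 - 98 = -94$)
$Q{\left(t \right)} = 1$ ($Q{\left(t \right)} = \frac{2 t}{2 t} = 2 t \frac{1}{2 t} = 1$)
$p 99 + Q{\left(A{\left(1 \right)} \right)} = \left(-94\right) 99 + 1 = -9306 + 1 = -9305$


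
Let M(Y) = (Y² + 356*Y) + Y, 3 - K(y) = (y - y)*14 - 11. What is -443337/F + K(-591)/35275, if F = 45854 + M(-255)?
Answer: -15638434859/699997100 ≈ -22.341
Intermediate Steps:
K(y) = 14 (K(y) = 3 - ((y - y)*14 - 11) = 3 - (0*14 - 11) = 3 - (0 - 11) = 3 - 1*(-11) = 3 + 11 = 14)
M(Y) = Y² + 357*Y
F = 19844 (F = 45854 - 255*(357 - 255) = 45854 - 255*102 = 45854 - 26010 = 19844)
-443337/F + K(-591)/35275 = -443337/19844 + 14/35275 = -15638434859/699997100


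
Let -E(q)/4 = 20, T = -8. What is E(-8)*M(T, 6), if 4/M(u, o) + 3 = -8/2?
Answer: 320/7 ≈ 45.714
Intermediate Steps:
E(q) = -80 (E(q) = -4*20 = -80)
M(u, o) = -4/7 (M(u, o) = 4/(-3 - 8/2) = 4/(-3 - 8*1/2) = 4/(-3 - 4) = 4/(-7) = 4*(-1/7) = -4/7)
E(-8)*M(T, 6) = -80*(-4/7) = 320/7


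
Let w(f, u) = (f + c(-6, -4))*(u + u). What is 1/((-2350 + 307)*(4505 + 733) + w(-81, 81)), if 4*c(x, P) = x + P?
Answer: -1/10714761 ≈ -9.3329e-8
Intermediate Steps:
c(x, P) = P/4 + x/4 (c(x, P) = (x + P)/4 = (P + x)/4 = P/4 + x/4)
w(f, u) = 2*u*(-5/2 + f) (w(f, u) = (f + ((1/4)*(-4) + (1/4)*(-6)))*(u + u) = (f + (-1 - 3/2))*(2*u) = (f - 5/2)*(2*u) = (-5/2 + f)*(2*u) = 2*u*(-5/2 + f))
1/((-2350 + 307)*(4505 + 733) + w(-81, 81)) = 1/((-2350 + 307)*(4505 + 733) + 81*(-5 + 2*(-81))) = 1/(-2043*5238 + 81*(-5 - 162)) = 1/(-10701234 + 81*(-167)) = 1/(-10701234 - 13527) = 1/(-10714761) = -1/10714761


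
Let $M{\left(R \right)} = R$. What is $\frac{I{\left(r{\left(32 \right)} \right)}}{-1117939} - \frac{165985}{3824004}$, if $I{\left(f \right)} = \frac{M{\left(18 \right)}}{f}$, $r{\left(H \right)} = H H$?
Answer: $- \frac{23751830033129}{547200410592768} \approx -0.043406$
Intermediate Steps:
$r{\left(H \right)} = H^{2}$
$I{\left(f \right)} = \frac{18}{f}$
$\frac{I{\left(r{\left(32 \right)} \right)}}{-1117939} - \frac{165985}{3824004} = \frac{18 \frac{1}{32^{2}}}{-1117939} - \frac{165985}{3824004} = \frac{18}{1024} \left(- \frac{1}{1117939}\right) - \frac{165985}{3824004} = 18 \cdot \frac{1}{1024} \left(- \frac{1}{1117939}\right) - \frac{165985}{3824004} = \frac{9}{512} \left(- \frac{1}{1117939}\right) - \frac{165985}{3824004} = - \frac{9}{572384768} - \frac{165985}{3824004} = - \frac{23751830033129}{547200410592768}$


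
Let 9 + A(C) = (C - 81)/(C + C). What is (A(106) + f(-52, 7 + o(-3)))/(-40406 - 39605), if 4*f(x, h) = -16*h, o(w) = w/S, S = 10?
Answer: 37823/84811660 ≈ 0.00044596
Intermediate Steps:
A(C) = -9 + (-81 + C)/(2*C) (A(C) = -9 + (C - 81)/(C + C) = -9 + (-81 + C)/((2*C)) = -9 + (-81 + C)*(1/(2*C)) = -9 + (-81 + C)/(2*C))
o(w) = w/10
f(x, h) = -4*h (f(x, h) = (-16*h)/4 = -4*h)
(A(106) + f(-52, 7 + o(-3)))/(-40406 - 39605) = ((½)*(-81 - 17*106)/106 - 4*(7 + (⅒)*(-3)))/(-40406 - 39605) = ((½)*(1/106)*(-81 - 1802) - 4*(7 - 3/10))/(-80011) = ((½)*(1/106)*(-1883) - 4*67/10)*(-1/80011) = (-1883/212 - 134/5)*(-1/80011) = -37823/1060*(-1/80011) = 37823/84811660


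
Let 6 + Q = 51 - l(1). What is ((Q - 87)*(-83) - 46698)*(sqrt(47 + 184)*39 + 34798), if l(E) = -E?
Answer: -1506579410 - 1688505*sqrt(231) ≈ -1.5322e+9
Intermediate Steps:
Q = 46 (Q = -6 + (51 - (-1)) = -6 + (51 - 1*(-1)) = -6 + (51 + 1) = -6 + 52 = 46)
((Q - 87)*(-83) - 46698)*(sqrt(47 + 184)*39 + 34798) = ((46 - 87)*(-83) - 46698)*(sqrt(47 + 184)*39 + 34798) = (-41*(-83) - 46698)*(sqrt(231)*39 + 34798) = (3403 - 46698)*(39*sqrt(231) + 34798) = -43295*(34798 + 39*sqrt(231)) = -1506579410 - 1688505*sqrt(231)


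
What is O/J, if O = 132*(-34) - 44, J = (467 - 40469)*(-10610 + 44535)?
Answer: 2266/678533925 ≈ 3.3396e-6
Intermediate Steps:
J = -1357067850 (J = -40002*33925 = -1357067850)
O = -4532 (O = -4488 - 44 = -4532)
O/J = -4532/(-1357067850) = -4532*(-1/1357067850) = 2266/678533925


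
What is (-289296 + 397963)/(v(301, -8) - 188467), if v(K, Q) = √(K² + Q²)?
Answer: -20480143489/35519719424 - 108667*√90665/35519719424 ≈ -0.57751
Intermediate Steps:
(-289296 + 397963)/(v(301, -8) - 188467) = (-289296 + 397963)/(√(301² + (-8)²) - 188467) = 108667/(√(90601 + 64) - 188467) = 108667/(√90665 - 188467) = 108667/(-188467 + √90665)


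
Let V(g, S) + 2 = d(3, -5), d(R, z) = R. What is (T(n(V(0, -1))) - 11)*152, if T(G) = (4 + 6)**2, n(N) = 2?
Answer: 13528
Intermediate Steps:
V(g, S) = 1 (V(g, S) = -2 + 3 = 1)
T(G) = 100 (T(G) = 10**2 = 100)
(T(n(V(0, -1))) - 11)*152 = (100 - 11)*152 = 89*152 = 13528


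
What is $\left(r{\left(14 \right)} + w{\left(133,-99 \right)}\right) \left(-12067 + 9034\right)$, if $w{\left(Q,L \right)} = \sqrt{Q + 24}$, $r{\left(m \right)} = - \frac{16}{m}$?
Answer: $\frac{24264}{7} - 3033 \sqrt{157} \approx -34537.0$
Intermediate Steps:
$w{\left(Q,L \right)} = \sqrt{24 + Q}$
$\left(r{\left(14 \right)} + w{\left(133,-99 \right)}\right) \left(-12067 + 9034\right) = \left(- \frac{16}{14} + \sqrt{24 + 133}\right) \left(-12067 + 9034\right) = \left(\left(-16\right) \frac{1}{14} + \sqrt{157}\right) \left(-3033\right) = \left(- \frac{8}{7} + \sqrt{157}\right) \left(-3033\right) = \frac{24264}{7} - 3033 \sqrt{157}$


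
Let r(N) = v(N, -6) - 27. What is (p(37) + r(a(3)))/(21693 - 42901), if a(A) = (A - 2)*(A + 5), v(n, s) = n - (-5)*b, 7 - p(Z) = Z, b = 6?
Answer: 19/21208 ≈ 0.00089589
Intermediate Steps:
p(Z) = 7 - Z
v(n, s) = 30 + n (v(n, s) = n - (-5)*6 = n - 1*(-30) = n + 30 = 30 + n)
a(A) = (-2 + A)*(5 + A)
r(N) = 3 + N (r(N) = (30 + N) - 27 = 3 + N)
(p(37) + r(a(3)))/(21693 - 42901) = ((7 - 1*37) + (3 + (-10 + 3**2 + 3*3)))/(21693 - 42901) = ((7 - 37) + (3 + (-10 + 9 + 9)))/(-21208) = (-30 + (3 + 8))*(-1/21208) = (-30 + 11)*(-1/21208) = -19*(-1/21208) = 19/21208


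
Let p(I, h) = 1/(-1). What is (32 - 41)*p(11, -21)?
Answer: 9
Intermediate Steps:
p(I, h) = -1
(32 - 41)*p(11, -21) = (32 - 41)*(-1) = -9*(-1) = 9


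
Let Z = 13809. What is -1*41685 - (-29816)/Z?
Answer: -575598349/13809 ≈ -41683.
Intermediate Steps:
-1*41685 - (-29816)/Z = -1*41685 - (-29816)/13809 = -41685 - (-29816)/13809 = -41685 - 1*(-29816/13809) = -41685 + 29816/13809 = -575598349/13809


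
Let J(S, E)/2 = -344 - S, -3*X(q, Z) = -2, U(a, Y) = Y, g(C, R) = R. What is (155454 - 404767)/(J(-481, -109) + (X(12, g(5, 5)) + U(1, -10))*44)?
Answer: 747939/410 ≈ 1824.2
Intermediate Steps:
X(q, Z) = ⅔ (X(q, Z) = -⅓*(-2) = ⅔)
J(S, E) = -688 - 2*S (J(S, E) = 2*(-344 - S) = -688 - 2*S)
(155454 - 404767)/(J(-481, -109) + (X(12, g(5, 5)) + U(1, -10))*44) = (155454 - 404767)/((-688 - 2*(-481)) + (⅔ - 10)*44) = -249313/((-688 + 962) - 28/3*44) = -249313/(274 - 1232/3) = -249313/(-410/3) = -249313*(-3/410) = 747939/410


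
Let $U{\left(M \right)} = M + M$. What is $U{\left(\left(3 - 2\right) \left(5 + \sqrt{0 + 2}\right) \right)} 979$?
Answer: $9790 + 1958 \sqrt{2} \approx 12559.0$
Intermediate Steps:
$U{\left(M \right)} = 2 M$
$U{\left(\left(3 - 2\right) \left(5 + \sqrt{0 + 2}\right) \right)} 979 = 2 \left(3 - 2\right) \left(5 + \sqrt{0 + 2}\right) 979 = 2 \cdot 1 \left(5 + \sqrt{2}\right) 979 = 2 \left(5 + \sqrt{2}\right) 979 = \left(10 + 2 \sqrt{2}\right) 979 = 9790 + 1958 \sqrt{2}$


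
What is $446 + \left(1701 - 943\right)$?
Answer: $1204$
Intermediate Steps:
$446 + \left(1701 - 943\right) = 446 + 758 = 1204$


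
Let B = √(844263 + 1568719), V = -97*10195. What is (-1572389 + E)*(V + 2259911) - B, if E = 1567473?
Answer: -6248216336 - 143*√118 ≈ -6.2482e+9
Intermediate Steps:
V = -988915
B = 143*√118 (B = √2412982 = 143*√118 ≈ 1553.4)
(-1572389 + E)*(V + 2259911) - B = (-1572389 + 1567473)*(-988915 + 2259911) - 143*√118 = -4916*1270996 - 143*√118 = -6248216336 - 143*√118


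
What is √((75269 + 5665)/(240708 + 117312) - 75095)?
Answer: I*√29708401217430/19890 ≈ 274.03*I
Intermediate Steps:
√((75269 + 5665)/(240708 + 117312) - 75095) = √(80934/358020 - 75095) = √(80934*(1/358020) - 75095) = √(13489/59670 - 75095) = √(-4480905161/59670) = I*√29708401217430/19890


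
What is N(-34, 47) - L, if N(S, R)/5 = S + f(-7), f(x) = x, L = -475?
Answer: 270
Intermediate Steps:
N(S, R) = -35 + 5*S (N(S, R) = 5*(S - 7) = 5*(-7 + S) = -35 + 5*S)
N(-34, 47) - L = (-35 + 5*(-34)) - 1*(-475) = (-35 - 170) + 475 = -205 + 475 = 270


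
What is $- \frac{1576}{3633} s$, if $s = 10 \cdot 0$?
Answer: $0$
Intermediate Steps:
$s = 0$
$- \frac{1576}{3633} s = - \frac{1576}{3633} \cdot 0 = \left(-1576\right) \frac{1}{3633} \cdot 0 = \left(- \frac{1576}{3633}\right) 0 = 0$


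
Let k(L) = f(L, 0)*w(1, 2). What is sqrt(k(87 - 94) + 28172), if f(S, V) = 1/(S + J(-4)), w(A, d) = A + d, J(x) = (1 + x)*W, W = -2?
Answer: sqrt(28169) ≈ 167.84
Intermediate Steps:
J(x) = -2 - 2*x (J(x) = (1 + x)*(-2) = -2 - 2*x)
f(S, V) = 1/(6 + S) (f(S, V) = 1/(S + (-2 - 2*(-4))) = 1/(S + (-2 + 8)) = 1/(S + 6) = 1/(6 + S))
k(L) = 3/(6 + L) (k(L) = (1 + 2)/(6 + L) = 3/(6 + L))
sqrt(k(87 - 94) + 28172) = sqrt(3/(6 + (87 - 94)) + 28172) = sqrt(3/(6 - 7) + 28172) = sqrt(3/(-1) + 28172) = sqrt(3*(-1) + 28172) = sqrt(-3 + 28172) = sqrt(28169)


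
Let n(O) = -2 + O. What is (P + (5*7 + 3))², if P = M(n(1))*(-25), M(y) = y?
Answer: 3969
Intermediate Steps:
P = 25 (P = (-2 + 1)*(-25) = -1*(-25) = 25)
(P + (5*7 + 3))² = (25 + (5*7 + 3))² = (25 + (35 + 3))² = (25 + 38)² = 63² = 3969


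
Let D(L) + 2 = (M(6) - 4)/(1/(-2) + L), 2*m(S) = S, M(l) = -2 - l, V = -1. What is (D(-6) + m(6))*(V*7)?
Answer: -259/13 ≈ -19.923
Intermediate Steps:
m(S) = S/2
D(L) = -2 - 12/(-1/2 + L) (D(L) = -2 + ((-2 - 1*6) - 4)/(1/(-2) + L) = -2 + ((-2 - 6) - 4)/(-1/2 + L) = -2 + (-8 - 4)/(-1/2 + L) = -2 - 12/(-1/2 + L))
(D(-6) + m(6))*(V*7) = (2*(-11 - 2*(-6))/(-1 + 2*(-6)) + (1/2)*6)*(-1*7) = (2*(-11 + 12)/(-1 - 12) + 3)*(-7) = (2*1/(-13) + 3)*(-7) = (2*(-1/13)*1 + 3)*(-7) = (-2/13 + 3)*(-7) = (37/13)*(-7) = -259/13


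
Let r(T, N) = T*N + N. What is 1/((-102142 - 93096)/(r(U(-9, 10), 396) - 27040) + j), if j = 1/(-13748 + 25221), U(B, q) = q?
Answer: 130126766/1119994129 ≈ 0.11619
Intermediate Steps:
r(T, N) = N + N*T (r(T, N) = N*T + N = N + N*T)
j = 1/11473 ≈ 8.7161e-5
1/((-102142 - 93096)/(r(U(-9, 10), 396) - 27040) + j) = 1/((-102142 - 93096)/(396*(1 + 10) - 27040) + 1/11473) = 1/(-195238/(396*11 - 27040) + 1/11473) = 1/(-195238/(4356 - 27040) + 1/11473) = 1/(-195238/(-22684) + 1/11473) = 1/(-195238*(-1/22684) + 1/11473) = 1/(97619/11342 + 1/11473) = 1/(1119994129/130126766) = 130126766/1119994129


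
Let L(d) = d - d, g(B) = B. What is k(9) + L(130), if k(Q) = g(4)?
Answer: 4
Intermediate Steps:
k(Q) = 4
L(d) = 0
k(9) + L(130) = 4 + 0 = 4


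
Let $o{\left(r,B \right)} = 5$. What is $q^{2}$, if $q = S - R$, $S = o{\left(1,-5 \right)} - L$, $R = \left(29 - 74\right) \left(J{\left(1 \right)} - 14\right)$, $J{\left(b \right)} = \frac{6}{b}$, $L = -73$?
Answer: $79524$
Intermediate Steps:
$R = 360$ ($R = \left(29 - 74\right) \left(\frac{6}{1} - 14\right) = - 45 \left(6 \cdot 1 - 14\right) = - 45 \left(6 - 14\right) = \left(-45\right) \left(-8\right) = 360$)
$S = 78$ ($S = 5 - -73 = 5 + 73 = 78$)
$q = -282$ ($q = 78 - 360 = -282$)
$q^{2} = \left(-282\right)^{2} = 79524$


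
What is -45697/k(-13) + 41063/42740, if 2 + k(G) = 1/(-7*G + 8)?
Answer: 193363977631/8419780 ≈ 22965.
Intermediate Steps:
k(G) = -2 + 1/(8 - 7*G) (k(G) = -2 + 1/(-7*G + 8) = -2 + 1/(8 - 7*G))
-45697/k(-13) + 41063/42740 = -45697*(-8 + 7*(-13))/(15 - 14*(-13)) + 41063/42740 = -45697*(-8 - 91)/(15 + 182) + 41063*(1/42740) = -45697/(197/(-99)) + 41063/42740 = -45697/((-1/99*197)) + 41063/42740 = -45697/(-197/99) + 41063/42740 = -45697*(-99/197) + 41063/42740 = 4524003/197 + 41063/42740 = 193363977631/8419780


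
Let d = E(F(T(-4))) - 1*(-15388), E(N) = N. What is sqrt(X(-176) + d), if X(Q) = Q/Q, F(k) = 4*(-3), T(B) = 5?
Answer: sqrt(15377) ≈ 124.00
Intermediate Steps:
F(k) = -12
X(Q) = 1
d = 15376 (d = -12 - 1*(-15388) = -12 + 15388 = 15376)
sqrt(X(-176) + d) = sqrt(1 + 15376) = sqrt(15377)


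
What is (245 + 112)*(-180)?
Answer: -64260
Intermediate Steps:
(245 + 112)*(-180) = 357*(-180) = -64260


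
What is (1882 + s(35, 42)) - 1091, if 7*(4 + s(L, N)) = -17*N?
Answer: 685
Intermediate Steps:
s(L, N) = -4 - 17*N/7 (s(L, N) = -4 + (-17*N)/7 = -4 - 17*N/7)
(1882 + s(35, 42)) - 1091 = (1882 + (-4 - 17/7*42)) - 1091 = (1882 + (-4 - 102)) - 1091 = (1882 - 106) - 1091 = 1776 - 1091 = 685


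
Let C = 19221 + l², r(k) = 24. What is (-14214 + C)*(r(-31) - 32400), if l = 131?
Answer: -717711168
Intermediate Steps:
C = 36382 (C = 19221 + 131² = 19221 + 17161 = 36382)
(-14214 + C)*(r(-31) - 32400) = (-14214 + 36382)*(24 - 32400) = 22168*(-32376) = -717711168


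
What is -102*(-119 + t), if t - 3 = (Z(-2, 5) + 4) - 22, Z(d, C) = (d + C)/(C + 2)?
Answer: 95370/7 ≈ 13624.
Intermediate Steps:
Z(d, C) = (C + d)/(2 + C)
t = -102/7 (t = 3 + (((5 - 2)/(2 + 5) + 4) - 22) = 3 + ((3/7 + 4) - 22) = 3 + (31/7 - 22) = 3 - 123/7 = -102/7 ≈ -14.571)
-102*(-119 + t) = -102*(-119 - 102/7) = -102*(-935/7) = 95370/7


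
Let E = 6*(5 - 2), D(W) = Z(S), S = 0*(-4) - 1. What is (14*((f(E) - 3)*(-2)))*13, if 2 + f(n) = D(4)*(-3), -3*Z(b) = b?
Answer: 2184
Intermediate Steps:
S = -1 (S = 0 - 1 = -1)
Z(b) = -b/3
D(W) = 1/3 (D(W) = -1/3*(-1) = 1/3)
E = 18 (E = 6*3 = 18)
f(n) = -3 (f(n) = -2 + (1/3)*(-3) = -2 - 1 = -3)
(14*((f(E) - 3)*(-2)))*13 = (14*((-3 - 3)*(-2)))*13 = (14*(-6*(-2)))*13 = (14*12)*13 = 168*13 = 2184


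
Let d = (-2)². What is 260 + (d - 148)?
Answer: 116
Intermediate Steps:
d = 4
260 + (d - 148) = 260 + (4 - 148) = 260 - 144 = 116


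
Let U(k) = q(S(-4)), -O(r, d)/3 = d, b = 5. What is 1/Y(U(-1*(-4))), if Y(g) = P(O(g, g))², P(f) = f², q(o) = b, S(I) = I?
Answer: 1/50625 ≈ 1.9753e-5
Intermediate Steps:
q(o) = 5
O(r, d) = -3*d
U(k) = 5
Y(g) = 81*g⁴ (Y(g) = ((-3*g)²)² = (9*g²)² = 81*g⁴)
1/Y(U(-1*(-4))) = 1/(81*5⁴) = 1/(81*625) = 1/50625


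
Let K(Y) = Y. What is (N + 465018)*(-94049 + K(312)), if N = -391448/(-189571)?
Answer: -28202462028734/647 ≈ -4.3590e+10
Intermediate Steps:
N = 1336/647 (N = -391448*(-1/189571) = 1336/647 ≈ 2.0649)
(N + 465018)*(-94049 + K(312)) = (1336/647 + 465018)*(-94049 + 312) = (300867982/647)*(-93737) = -28202462028734/647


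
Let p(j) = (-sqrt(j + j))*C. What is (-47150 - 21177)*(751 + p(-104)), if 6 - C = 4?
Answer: -51313577 + 546616*I*sqrt(13) ≈ -5.1314e+7 + 1.9709e+6*I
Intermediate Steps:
C = 2 (C = 6 - 1*4 = 6 - 4 = 2)
p(j) = -2*sqrt(2)*sqrt(j) (p(j) = -sqrt(j + j)*2 = -sqrt(2*j)*2 = -sqrt(2)*sqrt(j)*2 = -2*sqrt(2)*sqrt(j))
(-47150 - 21177)*(751 + p(-104)) = (-47150 - 21177)*(751 - 2*sqrt(2)*sqrt(-104)) = -68327*(751 - 2*sqrt(2)*2*I*sqrt(26)) = -68327*(751 - 8*I*sqrt(13)) = -51313577 + 546616*I*sqrt(13)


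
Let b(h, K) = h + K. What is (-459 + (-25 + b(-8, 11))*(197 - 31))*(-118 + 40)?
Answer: 320658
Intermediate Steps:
b(h, K) = K + h
(-459 + (-25 + b(-8, 11))*(197 - 31))*(-118 + 40) = (-459 + (-25 + (11 - 8))*(197 - 31))*(-118 + 40) = (-459 + (-25 + 3)*166)*(-78) = (-459 - 22*166)*(-78) = (-459 - 3652)*(-78) = -4111*(-78) = 320658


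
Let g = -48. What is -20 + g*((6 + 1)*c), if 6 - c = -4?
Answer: -3380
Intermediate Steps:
c = 10 (c = 6 - 1*(-4) = 6 + 4 = 10)
-20 + g*((6 + 1)*c) = -20 - 48*(6 + 1)*10 = -20 - 336*10 = -20 - 48*70 = -20 - 3360 = -3380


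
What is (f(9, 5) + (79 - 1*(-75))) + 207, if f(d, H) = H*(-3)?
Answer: 346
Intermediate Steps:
f(d, H) = -3*H
(f(9, 5) + (79 - 1*(-75))) + 207 = (-3*5 + (79 - 1*(-75))) + 207 = (-15 + (79 + 75)) + 207 = (-15 + 154) + 207 = 139 + 207 = 346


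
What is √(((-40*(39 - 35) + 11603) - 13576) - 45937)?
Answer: I*√48070 ≈ 219.25*I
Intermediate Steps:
√(((-40*(39 - 35) + 11603) - 13576) - 45937) = √(((-40*4 + 11603) - 13576) - 45937) = √(((-160 + 11603) - 13576) - 45937) = √((11443 - 13576) - 45937) = √(-2133 - 45937) = √(-48070) = I*√48070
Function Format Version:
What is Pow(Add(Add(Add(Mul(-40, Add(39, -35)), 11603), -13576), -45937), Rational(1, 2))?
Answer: Mul(I, Pow(48070, Rational(1, 2))) ≈ Mul(219.25, I)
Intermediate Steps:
Pow(Add(Add(Add(Mul(-40, Add(39, -35)), 11603), -13576), -45937), Rational(1, 2)) = Pow(Add(Add(Add(Mul(-40, 4), 11603), -13576), -45937), Rational(1, 2)) = Pow(Add(Add(Add(-160, 11603), -13576), -45937), Rational(1, 2)) = Pow(Add(Add(11443, -13576), -45937), Rational(1, 2)) = Pow(Add(-2133, -45937), Rational(1, 2)) = Pow(-48070, Rational(1, 2)) = Mul(I, Pow(48070, Rational(1, 2)))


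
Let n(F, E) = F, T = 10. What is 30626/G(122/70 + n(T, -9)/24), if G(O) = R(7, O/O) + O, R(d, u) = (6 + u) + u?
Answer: 12862920/4267 ≈ 3014.5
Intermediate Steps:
R(d, u) = 6 + 2*u
G(O) = 8 + O (G(O) = (6 + 2*(O/O)) + O = (6 + 2*1) + O = (6 + 2) + O = 8 + O)
30626/G(122/70 + n(T, -9)/24) = 30626/(8 + (122/70 + 10/24)) = 30626/(8 + (122*(1/70) + 10*(1/24))) = 30626/(8 + (61/35 + 5/12)) = 30626/(8 + 907/420) = 30626/(4267/420) = 30626*(420/4267) = 12862920/4267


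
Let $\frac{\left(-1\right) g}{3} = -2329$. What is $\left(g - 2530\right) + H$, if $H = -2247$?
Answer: $2210$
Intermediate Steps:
$g = 6987$ ($g = \left(-3\right) \left(-2329\right) = 6987$)
$\left(g - 2530\right) + H = \left(6987 - 2530\right) - 2247 = 4457 - 2247 = 2210$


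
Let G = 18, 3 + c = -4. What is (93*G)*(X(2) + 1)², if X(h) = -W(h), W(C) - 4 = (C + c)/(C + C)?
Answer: 41013/8 ≈ 5126.6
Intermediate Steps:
c = -7 (c = -3 - 4 = -7)
W(C) = 4 + (-7 + C)/(2*C) (W(C) = 4 + (C - 7)/(C + C) = 4 + (-7 + C)/((2*C)) = 4 + (-7 + C)*(1/(2*C)) = 4 + (-7 + C)/(2*C))
X(h) = -(-7 + 9*h)/(2*h)
(93*G)*(X(2) + 1)² = (93*18)*((½)*(7 - 9*2)/2 + 1)² = 1674*((½)*(½)*(7 - 18) + 1)² = 1674*((½)*(½)*(-11) + 1)² = 1674*(-11/4 + 1)² = 1674*(-7/4)² = 1674*(49/16) = 41013/8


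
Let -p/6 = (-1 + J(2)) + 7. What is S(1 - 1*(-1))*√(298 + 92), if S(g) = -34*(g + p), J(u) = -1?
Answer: 952*√390 ≈ 18801.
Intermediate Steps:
p = -30 (p = -6*((-1 - 1) + 7) = -6*(-2 + 7) = -6*5 = -30)
S(g) = 1020 - 34*g (S(g) = -34*(g - 30) = -34*(-30 + g) = 1020 - 34*g)
S(1 - 1*(-1))*√(298 + 92) = (1020 - 34*(1 - 1*(-1)))*√(298 + 92) = (1020 - 34*(1 + 1))*√390 = (1020 - 34*2)*√390 = (1020 - 68)*√390 = 952*√390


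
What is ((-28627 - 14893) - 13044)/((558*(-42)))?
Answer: 14141/5859 ≈ 2.4136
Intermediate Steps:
((-28627 - 14893) - 13044)/((558*(-42))) = (-43520 - 13044)/(-23436) = -56564*(-1/23436) = 14141/5859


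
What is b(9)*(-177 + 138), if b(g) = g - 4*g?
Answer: 1053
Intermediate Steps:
b(g) = -3*g
b(9)*(-177 + 138) = (-3*9)*(-177 + 138) = -27*(-39) = 1053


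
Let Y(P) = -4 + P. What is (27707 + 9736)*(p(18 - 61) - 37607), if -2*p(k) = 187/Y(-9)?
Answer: -36604089585/26 ≈ -1.4078e+9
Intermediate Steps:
p(k) = 187/26 (p(k) = -187/(2*(-4 - 9)) = -187/(2*(-13)) = -187*(-1)/(2*13) = -1/2*(-187/13) = 187/26)
(27707 + 9736)*(p(18 - 61) - 37607) = (27707 + 9736)*(187/26 - 37607) = 37443*(-977595/26) = -36604089585/26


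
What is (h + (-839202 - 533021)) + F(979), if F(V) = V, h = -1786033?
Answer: -3157277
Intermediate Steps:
(h + (-839202 - 533021)) + F(979) = (-1786033 + (-839202 - 533021)) + 979 = (-1786033 - 1372223) + 979 = -3158256 + 979 = -3157277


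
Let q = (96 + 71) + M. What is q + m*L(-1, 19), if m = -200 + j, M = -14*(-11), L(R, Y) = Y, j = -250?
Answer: -8229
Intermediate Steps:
M = 154
m = -450 (m = -200 - 250 = -450)
q = 321 (q = (96 + 71) + 154 = 167 + 154 = 321)
q + m*L(-1, 19) = 321 - 450*19 = 321 - 8550 = -8229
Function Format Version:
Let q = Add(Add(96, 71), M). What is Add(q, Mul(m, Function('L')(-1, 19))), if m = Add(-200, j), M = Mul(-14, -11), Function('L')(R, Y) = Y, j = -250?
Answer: -8229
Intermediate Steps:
M = 154
m = -450 (m = Add(-200, -250) = -450)
q = 321 (q = Add(Add(96, 71), 154) = Add(167, 154) = 321)
Add(q, Mul(m, Function('L')(-1, 19))) = Add(321, Mul(-450, 19)) = Add(321, -8550) = -8229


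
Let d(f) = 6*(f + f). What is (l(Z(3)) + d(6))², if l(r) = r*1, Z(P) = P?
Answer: 5625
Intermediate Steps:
d(f) = 12*f (d(f) = 6*(2*f) = 12*f)
l(r) = r
(l(Z(3)) + d(6))² = (3 + 12*6)² = (3 + 72)² = 75² = 5625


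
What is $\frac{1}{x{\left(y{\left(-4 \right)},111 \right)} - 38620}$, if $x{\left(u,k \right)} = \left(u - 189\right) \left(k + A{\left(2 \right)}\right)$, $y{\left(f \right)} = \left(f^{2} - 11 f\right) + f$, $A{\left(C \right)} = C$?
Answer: $- \frac{1}{53649} \approx -1.864 \cdot 10^{-5}$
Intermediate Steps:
$y{\left(f \right)} = f^{2} - 10 f$
$x{\left(u,k \right)} = \left(-189 + u\right) \left(2 + k\right)$ ($x{\left(u,k \right)} = \left(u - 189\right) \left(k + 2\right) = \left(-189 + u\right) \left(2 + k\right)$)
$\frac{1}{x{\left(y{\left(-4 \right)},111 \right)} - 38620} = \frac{1}{\left(-378 - 20979 + 2 \left(- 4 \left(-10 - 4\right)\right) + 111 \left(- 4 \left(-10 - 4\right)\right)\right) - 38620} = \frac{1}{\left(-378 - 20979 + 2 \left(\left(-4\right) \left(-14\right)\right) + 111 \left(\left(-4\right) \left(-14\right)\right)\right) - 38620} = \frac{1}{\left(-378 - 20979 + 2 \cdot 56 + 111 \cdot 56\right) - 38620} = \frac{1}{\left(-378 - 20979 + 112 + 6216\right) - 38620} = \frac{1}{-15029 - 38620} = \frac{1}{-53649} = - \frac{1}{53649}$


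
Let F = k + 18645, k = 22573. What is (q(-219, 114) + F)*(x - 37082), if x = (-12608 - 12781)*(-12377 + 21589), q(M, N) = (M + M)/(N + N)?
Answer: -183184469268025/19 ≈ -9.6413e+12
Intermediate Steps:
q(M, N) = M/N (q(M, N) = (2*M)/((2*N)) = (2*M)*(1/(2*N)) = M/N)
F = 41218 (F = 22573 + 18645 = 41218)
x = -233883468 (x = -25389*9212 = -233883468)
(q(-219, 114) + F)*(x - 37082) = (-219/114 + 41218)*(-233883468 - 37082) = (-219*1/114 + 41218)*(-233920550) = (-73/38 + 41218)*(-233920550) = (1566211/38)*(-233920550) = -183184469268025/19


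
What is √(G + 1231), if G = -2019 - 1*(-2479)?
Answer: √1691 ≈ 41.122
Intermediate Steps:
G = 460 (G = -2019 + 2479 = 460)
√(G + 1231) = √(460 + 1231) = √1691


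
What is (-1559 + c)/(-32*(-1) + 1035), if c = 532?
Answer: -1027/1067 ≈ -0.96251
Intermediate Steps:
(-1559 + c)/(-32*(-1) + 1035) = (-1559 + 532)/(-32*(-1) + 1035) = -1027/(32 + 1035) = -1027/1067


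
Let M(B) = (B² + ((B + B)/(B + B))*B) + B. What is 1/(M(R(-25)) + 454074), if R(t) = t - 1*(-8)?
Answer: 1/454329 ≈ 2.2010e-6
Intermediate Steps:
R(t) = 8 + t (R(t) = t + 8 = 8 + t)
M(B) = B² + 2*B (M(B) = (B² + ((2*B)/((2*B)))*B) + B = (B² + ((2*B)*(1/(2*B)))*B) + B = (B² + 1*B) + B = (B² + B) + B = (B + B²) + B = B² + 2*B)
1/(M(R(-25)) + 454074) = 1/((8 - 25)*(2 + (8 - 25)) + 454074) = 1/(-17*(2 - 17) + 454074) = 1/(-17*(-15) + 454074) = 1/(255 + 454074) = 1/454329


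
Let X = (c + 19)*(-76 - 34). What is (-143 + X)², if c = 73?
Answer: 105329169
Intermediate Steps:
X = -10120 (X = (73 + 19)*(-76 - 34) = 92*(-110) = -10120)
(-143 + X)² = (-143 - 10120)² = (-10263)² = 105329169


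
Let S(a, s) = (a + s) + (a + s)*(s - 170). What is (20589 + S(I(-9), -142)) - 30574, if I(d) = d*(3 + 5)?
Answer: 56569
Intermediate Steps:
I(d) = 8*d (I(d) = d*8 = 8*d)
S(a, s) = a + s + (-170 + s)*(a + s) (S(a, s) = (a + s) + (a + s)*(-170 + s) = (a + s) + (-170 + s)*(a + s) = a + s + (-170 + s)*(a + s))
(20589 + S(I(-9), -142)) - 30574 = (20589 + ((-142)**2 - 1352*(-9) - 169*(-142) + (8*(-9))*(-142))) - 30574 = (20589 + (20164 - 169*(-72) + 23998 - 72*(-142))) - 30574 = (20589 + (20164 + 12168 + 23998 + 10224)) - 30574 = (20589 + 66554) - 30574 = 87143 - 30574 = 56569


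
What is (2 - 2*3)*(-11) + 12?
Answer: 56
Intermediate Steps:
(2 - 2*3)*(-11) + 12 = (2 - 6)*(-11) + 12 = -4*(-11) + 12 = 44 + 12 = 56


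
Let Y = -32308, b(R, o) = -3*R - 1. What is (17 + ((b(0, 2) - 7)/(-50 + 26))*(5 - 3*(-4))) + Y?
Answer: -96856/3 ≈ -32285.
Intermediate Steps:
b(R, o) = -1 - 3*R
(17 + ((b(0, 2) - 7)/(-50 + 26))*(5 - 3*(-4))) + Y = (17 + (((-1 - 3*0) - 7)/(-50 + 26))*(5 - 3*(-4))) - 32308 = (17 + (((-1 + 0) - 7)/(-24))*(5 + 12)) - 32308 = (17 + ((-1 - 7)*(-1/24))*17) - 32308 = (17 - 8*(-1/24)*17) - 32308 = (17 + (⅓)*17) - 32308 = (17 + 17/3) - 32308 = 68/3 - 32308 = -96856/3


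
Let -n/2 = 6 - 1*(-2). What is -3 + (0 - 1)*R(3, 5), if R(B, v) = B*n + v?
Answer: 40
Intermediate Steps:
n = -16 (n = -2*(6 - 1*(-2)) = -2*(6 + 2) = -2*8 = -16)
R(B, v) = v - 16*B (R(B, v) = B*(-16) + v = -16*B + v = v - 16*B)
-3 + (0 - 1)*R(3, 5) = -3 + (0 - 1)*(5 - 16*3) = -3 - (5 - 48) = -3 - 1*(-43) = -3 + 43 = 40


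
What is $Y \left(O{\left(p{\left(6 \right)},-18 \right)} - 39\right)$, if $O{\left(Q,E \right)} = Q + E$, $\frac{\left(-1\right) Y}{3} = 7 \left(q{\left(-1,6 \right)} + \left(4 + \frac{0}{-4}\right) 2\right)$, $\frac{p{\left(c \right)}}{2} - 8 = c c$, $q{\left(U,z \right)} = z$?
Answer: $-9114$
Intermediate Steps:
$p{\left(c \right)} = 16 + 2 c^{2}$ ($p{\left(c \right)} = 16 + 2 c c = 16 + 2 c^{2}$)
$Y = -294$ ($Y = - 3 \cdot 7 \left(6 + \left(4 + \frac{0}{-4}\right) 2\right) = - 3 \cdot 7 \left(6 + \left(4 + 0 \left(- \frac{1}{4}\right)\right) 2\right) = - 3 \cdot 7 \left(6 + \left(4 + 0\right) 2\right) = - 3 \cdot 7 \left(6 + 4 \cdot 2\right) = - 3 \cdot 7 \left(6 + 8\right) = - 3 \cdot 7 \cdot 14 = \left(-3\right) 98 = -294$)
$O{\left(Q,E \right)} = E + Q$
$Y \left(O{\left(p{\left(6 \right)},-18 \right)} - 39\right) = - 294 \left(\left(-18 + \left(16 + 2 \cdot 6^{2}\right)\right) - 39\right) = - 294 \left(\left(-18 + \left(16 + 2 \cdot 36\right)\right) - 39\right) = - 294 \left(\left(-18 + \left(16 + 72\right)\right) - 39\right) = - 294 \left(\left(-18 + 88\right) - 39\right) = - 294 \left(70 - 39\right) = \left(-294\right) 31 = -9114$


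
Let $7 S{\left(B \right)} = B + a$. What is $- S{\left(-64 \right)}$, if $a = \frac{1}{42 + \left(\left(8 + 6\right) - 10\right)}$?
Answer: $\frac{2943}{322} \approx 9.1398$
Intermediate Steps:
$a = \frac{1}{46}$ ($a = \frac{1}{42 + \left(14 - 10\right)} = \frac{1}{42 + 4} = \frac{1}{46} \approx 0.021739$)
$S{\left(B \right)} = \frac{1}{322} + \frac{B}{7}$ ($S{\left(B \right)} = \frac{B + \frac{1}{46}}{7} = \frac{\frac{1}{46} + B}{7} = \frac{1}{322} + \frac{B}{7}$)
$- S{\left(-64 \right)} = - (\frac{1}{322} + \frac{1}{7} \left(-64\right)) = - (\frac{1}{322} - \frac{64}{7}) = \left(-1\right) \left(- \frac{2943}{322}\right) = \frac{2943}{322}$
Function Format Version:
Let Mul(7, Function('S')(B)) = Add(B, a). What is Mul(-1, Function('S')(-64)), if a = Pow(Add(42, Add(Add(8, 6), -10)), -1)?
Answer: Rational(2943, 322) ≈ 9.1398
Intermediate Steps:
a = Rational(1, 46) (a = Pow(Add(42, Add(14, -10)), -1) = Pow(Add(42, 4), -1) = Pow(46, -1) = Rational(1, 46) ≈ 0.021739)
Function('S')(B) = Add(Rational(1, 322), Mul(Rational(1, 7), B)) (Function('S')(B) = Mul(Rational(1, 7), Add(B, Rational(1, 46))) = Mul(Rational(1, 7), Add(Rational(1, 46), B)) = Add(Rational(1, 322), Mul(Rational(1, 7), B)))
Mul(-1, Function('S')(-64)) = Mul(-1, Add(Rational(1, 322), Mul(Rational(1, 7), -64))) = Mul(-1, Add(Rational(1, 322), Rational(-64, 7))) = Mul(-1, Rational(-2943, 322)) = Rational(2943, 322)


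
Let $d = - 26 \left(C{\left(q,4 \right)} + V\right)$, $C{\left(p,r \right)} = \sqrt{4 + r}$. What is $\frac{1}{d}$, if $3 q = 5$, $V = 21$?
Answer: $- \frac{21}{11258} + \frac{\sqrt{2}}{5629} \approx -0.0016141$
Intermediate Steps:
$q = \frac{5}{3}$ ($q = \frac{1}{3} \cdot 5 = \frac{5}{3} \approx 1.6667$)
$d = -546 - 52 \sqrt{2}$ ($d = - 26 \left(\sqrt{4 + 4} + 21\right) = - 26 \left(\sqrt{8} + 21\right) = - 26 \left(2 \sqrt{2} + 21\right) = - 26 \left(21 + 2 \sqrt{2}\right) = -546 - 52 \sqrt{2} \approx -619.54$)
$\frac{1}{d} = \frac{1}{-546 - 52 \sqrt{2}}$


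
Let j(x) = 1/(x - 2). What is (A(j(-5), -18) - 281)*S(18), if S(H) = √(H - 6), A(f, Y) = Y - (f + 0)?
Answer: -4184*√3/7 ≈ -1035.3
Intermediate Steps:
j(x) = 1/(-2 + x)
A(f, Y) = Y - f
S(H) = √(-6 + H)
(A(j(-5), -18) - 281)*S(18) = ((-18 - 1/(-2 - 5)) - 281)*√(-6 + 18) = ((-18 - 1/(-7)) - 281)*√12 = ((-18 - 1*(-⅐)) - 281)*(2*√3) = ((-18 + ⅐) - 281)*(2*√3) = (-125/7 - 281)*(2*√3) = -4184*√3/7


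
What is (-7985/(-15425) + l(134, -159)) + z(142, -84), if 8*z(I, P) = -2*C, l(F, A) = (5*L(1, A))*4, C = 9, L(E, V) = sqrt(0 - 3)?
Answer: -21377/12340 + 20*I*sqrt(3) ≈ -1.7323 + 34.641*I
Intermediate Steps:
L(E, V) = I*sqrt(3) (L(E, V) = sqrt(-3) = I*sqrt(3))
l(F, A) = 20*I*sqrt(3) (l(F, A) = (5*(I*sqrt(3)))*4 = (5*I*sqrt(3))*4 = 20*I*sqrt(3))
z(I, P) = -9/4 (z(I, P) = (-2*9)/8 = (1/8)*(-18) = -9/4)
(-7985/(-15425) + l(134, -159)) + z(142, -84) = (-7985/(-15425) + 20*I*sqrt(3)) - 9/4 = (-7985*(-1/15425) + 20*I*sqrt(3)) - 9/4 = (1597/3085 + 20*I*sqrt(3)) - 9/4 = -21377/12340 + 20*I*sqrt(3)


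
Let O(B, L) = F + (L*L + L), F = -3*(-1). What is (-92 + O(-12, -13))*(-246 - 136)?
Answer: -25594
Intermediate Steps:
F = 3
O(B, L) = 3 + L + L² (O(B, L) = 3 + (L*L + L) = 3 + (L² + L) = 3 + (L + L²) = 3 + L + L²)
(-92 + O(-12, -13))*(-246 - 136) = (-92 + (3 - 13 + (-13)²))*(-246 - 136) = (-92 + (3 - 13 + 169))*(-382) = (-92 + 159)*(-382) = 67*(-382) = -25594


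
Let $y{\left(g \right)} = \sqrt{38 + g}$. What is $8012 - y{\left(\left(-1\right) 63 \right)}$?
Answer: $8012 - 5 i \approx 8012.0 - 5.0 i$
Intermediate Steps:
$8012 - y{\left(\left(-1\right) 63 \right)} = 8012 - \sqrt{38 - 63} = 8012 - \sqrt{-25} = 8012 - 5 i$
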